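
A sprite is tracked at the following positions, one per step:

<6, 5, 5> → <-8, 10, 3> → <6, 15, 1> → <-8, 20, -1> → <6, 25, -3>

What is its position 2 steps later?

First: cycles through 6, -8 every 2 steps. Step 6 lands at position 0 of the cycle → 6.
Second: linear, +5 per step → 35 at step 6.
Third: linear, -2 per step → -7 at step 6.

<6, 35, -7>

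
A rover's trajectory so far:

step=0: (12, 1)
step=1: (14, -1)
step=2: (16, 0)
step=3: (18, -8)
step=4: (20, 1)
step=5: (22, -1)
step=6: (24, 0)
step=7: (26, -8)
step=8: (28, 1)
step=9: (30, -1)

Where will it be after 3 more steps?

First: linear, +2 per step → 36 at step 12.
Second: cycles through 1, -1, 0, -8 every 4 steps. Step 12 lands at position 0 of the cycle → 1.

(36, 1)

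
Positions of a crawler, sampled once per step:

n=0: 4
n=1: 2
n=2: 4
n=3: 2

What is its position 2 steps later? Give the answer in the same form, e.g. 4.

2

The jumps are -2, +2, -2 — a geometric progression with ratio -1.
step 4: 2 + 2 → 4
step 5: 4 − 2 → 2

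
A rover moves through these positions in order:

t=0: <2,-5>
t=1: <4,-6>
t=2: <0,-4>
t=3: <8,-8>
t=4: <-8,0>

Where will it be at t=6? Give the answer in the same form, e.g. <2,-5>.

The jumps are <+2,-1>, <-4,+2>, <+8,-4>, <-16,+8> — a geometric progression with ratio -2.
step 5: <-8,0> + <+32,-16> → <24,-16>
step 6: <24,-16> + <-64,+32> → <-40,16>

<-40,16>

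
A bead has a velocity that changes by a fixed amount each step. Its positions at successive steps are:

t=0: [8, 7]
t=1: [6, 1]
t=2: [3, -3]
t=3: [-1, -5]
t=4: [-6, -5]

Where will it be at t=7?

[-27, 7]

Successive displacements: [-2, -6], [-3, -4], [-4, -2], [-5, +0] — each changes by [-1, +2].
step 5: [-6, -5] + [-6, +2] → [-12, -3]
step 6: [-12, -3] + [-7, +4] → [-19, 1]
step 7: [-19, 1] + [-8, +6] → [-27, 7]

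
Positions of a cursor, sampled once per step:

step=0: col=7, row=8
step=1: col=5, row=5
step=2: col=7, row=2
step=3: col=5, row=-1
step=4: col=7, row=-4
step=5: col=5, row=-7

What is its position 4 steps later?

col=5, row=-19

The col coordinate repeats the cycle [7, 5] with period 2; step 9 mod 2 = 1, giving 5.
The row coordinate changes by -3 each step, so at step 9 it is 8 + 9·(-3) = -19.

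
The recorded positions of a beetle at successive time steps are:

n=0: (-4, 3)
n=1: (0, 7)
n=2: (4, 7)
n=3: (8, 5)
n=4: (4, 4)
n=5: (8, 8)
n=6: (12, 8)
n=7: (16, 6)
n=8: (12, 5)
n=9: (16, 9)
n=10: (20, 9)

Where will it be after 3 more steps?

(24, 10)

Step-to-step displacements: (+4, +4), (+4, +0), (+4, -2), (-4, -1), (+4, +4), (+4, +0), (+4, -2), (-4, -1), (+4, +4), (+4, +0) — a repeating cycle of length 4.
step 11: apply (+4, -2) → (24, 7)
step 12: apply (-4, -1) → (20, 6)
step 13: apply (+4, +4) → (24, 10)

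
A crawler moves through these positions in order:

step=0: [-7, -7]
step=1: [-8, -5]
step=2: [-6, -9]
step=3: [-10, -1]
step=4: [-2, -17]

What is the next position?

Consecutive displacements [-1, +2], [+2, -4], [-4, +8], [+8, -16] scale by a factor of -2 each step.
step 5: [-2, -17] + [-16, +32] → [-18, 15]

[-18, 15]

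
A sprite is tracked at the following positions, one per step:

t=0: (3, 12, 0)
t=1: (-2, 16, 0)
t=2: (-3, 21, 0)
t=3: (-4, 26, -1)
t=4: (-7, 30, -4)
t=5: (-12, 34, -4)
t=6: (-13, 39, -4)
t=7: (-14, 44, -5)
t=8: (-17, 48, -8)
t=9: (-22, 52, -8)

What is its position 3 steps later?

Step-to-step displacements: (-5, +4, +0), (-1, +5, +0), (-1, +5, -1), (-3, +4, -3), (-5, +4, +0), (-1, +5, +0), (-1, +5, -1), (-3, +4, -3), (-5, +4, +0) — a repeating cycle of length 4.
step 10: apply (-1, +5, +0) → (-23, 57, -8)
step 11: apply (-1, +5, -1) → (-24, 62, -9)
step 12: apply (-3, +4, -3) → (-27, 66, -12)

(-27, 66, -12)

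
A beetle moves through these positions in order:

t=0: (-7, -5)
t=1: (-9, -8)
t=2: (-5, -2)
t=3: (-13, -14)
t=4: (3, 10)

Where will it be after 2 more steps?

(35, 58)

The jumps are (-2, -3), (+4, +6), (-8, -12), (+16, +24) — a geometric progression with ratio -2.
step 5: (3, 10) + (-32, -48) → (-29, -38)
step 6: (-29, -38) + (+64, +96) → (35, 58)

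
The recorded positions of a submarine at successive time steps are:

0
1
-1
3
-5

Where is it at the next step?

Consecutive displacements +1, -2, +4, -8 scale by a factor of -2 each step.
step 5: -5 + 16 → 11

11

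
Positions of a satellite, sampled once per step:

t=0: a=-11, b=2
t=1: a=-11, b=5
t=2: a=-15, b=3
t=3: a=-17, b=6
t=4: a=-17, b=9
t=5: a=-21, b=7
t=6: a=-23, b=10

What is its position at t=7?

a=-23, b=13

Step-to-step displacements: (+0, +3), (-4, -2), (-2, +3), (+0, +3), (-4, -2), (-2, +3) — a repeating cycle of length 3.
step 7: apply (+0, +3) → a=-23, b=13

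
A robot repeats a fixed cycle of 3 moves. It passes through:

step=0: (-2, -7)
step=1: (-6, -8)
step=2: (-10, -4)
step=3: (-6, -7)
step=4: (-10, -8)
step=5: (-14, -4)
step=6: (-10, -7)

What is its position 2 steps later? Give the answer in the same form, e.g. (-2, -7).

The moves between consecutive positions are (-4, -1), (-4, +4), (+4, -3), (-4, -1), (-4, +4), (+4, -3); they repeat the 3-cycle [(-4, -1), (-4, +4), (+4, -3)].
step 7: apply (-4, -1) → (-14, -8)
step 8: apply (-4, +4) → (-18, -4)

(-18, -4)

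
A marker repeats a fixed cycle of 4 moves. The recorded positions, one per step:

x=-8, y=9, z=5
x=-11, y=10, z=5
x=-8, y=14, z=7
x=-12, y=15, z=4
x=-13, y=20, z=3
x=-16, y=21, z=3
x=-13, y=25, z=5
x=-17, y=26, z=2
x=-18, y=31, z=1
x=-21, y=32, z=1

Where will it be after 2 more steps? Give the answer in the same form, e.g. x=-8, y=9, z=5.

Differencing gives (-3,+1,+0), (+3,+4,+2), (-4,+1,-3), (-1,+5,-1), (-3,+1,+0), (+3,+4,+2), (-4,+1,-3), (-1,+5,-1), (-3,+1,+0). This is the pattern (-3,+1,+0), (+3,+4,+2), (-4,+1,-3), (-1,+5,-1) repeated.
step 10: apply (+3,+4,+2) → x=-18, y=36, z=3
step 11: apply (-4,+1,-3) → x=-22, y=37, z=0

x=-22, y=37, z=0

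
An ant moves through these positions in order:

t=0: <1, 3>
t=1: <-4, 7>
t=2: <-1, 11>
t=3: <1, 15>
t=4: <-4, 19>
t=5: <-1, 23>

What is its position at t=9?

<1, 39>

The first coordinate repeats the cycle [1, -4, -1] with period 3; step 9 mod 3 = 0, giving 1.
The second coordinate changes by +4 each step, so at step 9 it is 3 + 9·(4) = 39.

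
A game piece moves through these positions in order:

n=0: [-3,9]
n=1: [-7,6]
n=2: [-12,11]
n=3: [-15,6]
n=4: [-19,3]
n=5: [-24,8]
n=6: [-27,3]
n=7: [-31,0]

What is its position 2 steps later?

[-39,0]

The moves between consecutive positions are [-4,-3], [-5,+5], [-3,-5], [-4,-3], [-5,+5], [-3,-5], [-4,-3]; they repeat the 3-cycle [[-4,-3], [-5,+5], [-3,-5]].
step 8: apply [-5,+5] → [-36,5]
step 9: apply [-3,-5] → [-39,0]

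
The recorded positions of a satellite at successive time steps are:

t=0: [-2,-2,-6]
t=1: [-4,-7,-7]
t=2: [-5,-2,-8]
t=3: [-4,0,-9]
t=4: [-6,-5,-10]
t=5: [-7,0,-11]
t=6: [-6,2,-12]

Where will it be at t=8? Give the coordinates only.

Differencing gives [-2,-5,-1], [-1,+5,-1], [+1,+2,-1], [-2,-5,-1], [-1,+5,-1], [+1,+2,-1]. This is the pattern [-2,-5,-1], [-1,+5,-1], [+1,+2,-1] repeated.
step 7: apply [-2,-5,-1] → [-8,-3,-13]
step 8: apply [-1,+5,-1] → [-9,2,-14]

[-9,2,-14]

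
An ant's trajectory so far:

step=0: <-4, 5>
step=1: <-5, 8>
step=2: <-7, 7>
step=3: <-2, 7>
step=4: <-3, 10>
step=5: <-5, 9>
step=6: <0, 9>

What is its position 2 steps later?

Step-to-step displacements: <-1, +3>, <-2, -1>, <+5, +0>, <-1, +3>, <-2, -1>, <+5, +0> — a repeating cycle of length 3.
step 7: apply <-1, +3> → <-1, 12>
step 8: apply <-2, -1> → <-3, 11>

<-3, 11>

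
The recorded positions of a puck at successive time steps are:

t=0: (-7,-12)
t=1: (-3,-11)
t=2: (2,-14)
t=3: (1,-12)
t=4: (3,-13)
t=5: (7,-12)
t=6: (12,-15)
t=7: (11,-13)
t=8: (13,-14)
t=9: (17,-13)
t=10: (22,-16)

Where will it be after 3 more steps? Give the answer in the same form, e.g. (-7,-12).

(27,-14)

The moves between consecutive positions are (+4,+1), (+5,-3), (-1,+2), (+2,-1), (+4,+1), (+5,-3), (-1,+2), (+2,-1), (+4,+1), (+5,-3); they repeat the 4-cycle [(+4,+1), (+5,-3), (-1,+2), (+2,-1)].
step 11: apply (-1,+2) → (21,-14)
step 12: apply (+2,-1) → (23,-15)
step 13: apply (+4,+1) → (27,-14)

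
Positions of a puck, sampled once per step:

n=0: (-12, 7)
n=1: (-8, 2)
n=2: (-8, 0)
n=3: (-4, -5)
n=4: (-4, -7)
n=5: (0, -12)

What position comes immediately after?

(0, -14)

The moves between consecutive positions are (+4, -5), (+0, -2), (+4, -5), (+0, -2), (+4, -5); they repeat the 2-cycle [(+4, -5), (+0, -2)].
step 6: apply (+0, -2) → (0, -14)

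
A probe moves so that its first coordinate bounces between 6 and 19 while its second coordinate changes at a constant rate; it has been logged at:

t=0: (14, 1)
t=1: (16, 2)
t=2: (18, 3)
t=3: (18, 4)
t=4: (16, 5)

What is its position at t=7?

The first coordinate travels 2 per step and bounces off the walls at 6 and 19.
  step 5: 16 → 14
  step 6: 14 → 12
  step 7: 12 → 10
The second coordinate changes by +1 each step: at step 7 it is 8.

(10, 8)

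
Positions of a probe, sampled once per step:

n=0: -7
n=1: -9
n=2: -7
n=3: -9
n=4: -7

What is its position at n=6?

-7

Step-to-step displacements: -2, +2, -2, +2; each is -1× the previous.
step 5: -7 − 2 → -9
step 6: -9 + 2 → -7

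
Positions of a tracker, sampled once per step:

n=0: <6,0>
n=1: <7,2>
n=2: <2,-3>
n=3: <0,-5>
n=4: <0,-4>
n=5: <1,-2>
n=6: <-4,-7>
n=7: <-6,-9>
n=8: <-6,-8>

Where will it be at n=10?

The moves between consecutive positions are <+1,+2>, <-5,-5>, <-2,-2>, <+0,+1>, <+1,+2>, <-5,-5>, <-2,-2>, <+0,+1>; they repeat the 4-cycle [<+1,+2>, <-5,-5>, <-2,-2>, <+0,+1>].
step 9: apply <+1,+2> → <-5,-6>
step 10: apply <-5,-5> → <-10,-11>

<-10,-11>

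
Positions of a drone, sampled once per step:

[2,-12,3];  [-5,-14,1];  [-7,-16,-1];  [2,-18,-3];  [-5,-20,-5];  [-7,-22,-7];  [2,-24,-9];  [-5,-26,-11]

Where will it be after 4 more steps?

First: cycles through 2, -5, -7 every 3 steps. Step 11 lands at position 2 of the cycle → -7.
Second: linear, -2 per step → -34 at step 11.
Third: linear, -2 per step → -19 at step 11.

[-7,-34,-19]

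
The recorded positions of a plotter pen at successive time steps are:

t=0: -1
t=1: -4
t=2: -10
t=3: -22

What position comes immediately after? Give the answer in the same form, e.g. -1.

-46

Step-to-step displacements: -3, -6, -12; each is 2× the previous.
step 4: -22 − 24 → -46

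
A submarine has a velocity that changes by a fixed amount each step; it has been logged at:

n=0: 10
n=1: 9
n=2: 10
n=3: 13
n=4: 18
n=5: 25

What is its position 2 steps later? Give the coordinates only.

45

Successive displacements: -1, +1, +3, +5, +7 — each changes by +2.
step 6: 25 + 9 → 34
step 7: 34 + 11 → 45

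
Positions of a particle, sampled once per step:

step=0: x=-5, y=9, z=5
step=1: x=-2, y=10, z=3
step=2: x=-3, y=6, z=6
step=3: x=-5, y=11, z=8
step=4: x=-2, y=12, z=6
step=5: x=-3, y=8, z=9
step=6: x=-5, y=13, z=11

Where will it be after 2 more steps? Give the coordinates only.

The moves between consecutive positions are (+3, +1, -2), (-1, -4, +3), (-2, +5, +2), (+3, +1, -2), (-1, -4, +3), (-2, +5, +2); they repeat the 3-cycle [(+3, +1, -2), (-1, -4, +3), (-2, +5, +2)].
step 7: apply (+3, +1, -2) → x=-2, y=14, z=9
step 8: apply (-1, -4, +3) → x=-3, y=10, z=12

x=-3, y=10, z=12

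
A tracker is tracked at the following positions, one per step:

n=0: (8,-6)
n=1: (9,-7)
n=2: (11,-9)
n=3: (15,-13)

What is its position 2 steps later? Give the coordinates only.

Step-to-step displacements: (+1,-1), (+2,-2), (+4,-4); each is 2× the previous.
step 4: (15,-13) + (+8,-8) → (23,-21)
step 5: (23,-21) + (+16,-16) → (39,-37)

(39,-37)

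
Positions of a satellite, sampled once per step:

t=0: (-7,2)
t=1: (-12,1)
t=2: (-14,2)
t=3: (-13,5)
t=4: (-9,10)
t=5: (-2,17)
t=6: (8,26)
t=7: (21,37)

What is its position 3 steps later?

First differences are (-5,-1), (-2,+1), (+1,+3), (+4,+5), (+7,+7), (+10,+9), (+13,+11); their common second difference is (+3,+2) (constant acceleration).
step 8: (21,37) + (+16,+13) → (37,50)
step 9: (37,50) + (+19,+15) → (56,65)
step 10: (56,65) + (+22,+17) → (78,82)

(78,82)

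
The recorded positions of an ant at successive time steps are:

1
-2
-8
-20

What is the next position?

Step-to-step displacements: -3, -6, -12; each is 2× the previous.
step 4: -20 − 24 → -44

-44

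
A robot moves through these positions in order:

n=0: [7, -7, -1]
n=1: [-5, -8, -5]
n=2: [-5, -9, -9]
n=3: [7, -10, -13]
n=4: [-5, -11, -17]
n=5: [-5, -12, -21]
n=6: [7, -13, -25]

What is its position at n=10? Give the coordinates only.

The first coordinate repeats the cycle [7, -5, -5] with period 3; step 10 mod 3 = 1, giving -5.
The second coordinate changes by -1 each step, so at step 10 it is -7 + 10·(-1) = -17.
The third coordinate changes by -4 each step, so at step 10 it is -1 + 10·(-4) = -41.

[-5, -17, -41]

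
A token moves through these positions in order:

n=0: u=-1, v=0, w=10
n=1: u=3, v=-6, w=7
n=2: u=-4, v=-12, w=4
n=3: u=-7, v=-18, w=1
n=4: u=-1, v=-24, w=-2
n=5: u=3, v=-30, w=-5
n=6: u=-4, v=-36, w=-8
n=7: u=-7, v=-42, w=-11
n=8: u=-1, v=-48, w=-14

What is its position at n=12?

U: cycles through -1, 3, -4, -7 every 4 steps. Step 12 lands at position 0 of the cycle → -1.
V: linear, -6 per step → -72 at step 12.
W: linear, -3 per step → -26 at step 12.

u=-1, v=-72, w=-26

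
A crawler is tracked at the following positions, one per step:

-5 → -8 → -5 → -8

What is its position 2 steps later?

-8

The jumps are -3, +3, -3 — a geometric progression with ratio -1.
step 4: -8 + 3 → -5
step 5: -5 − 3 → -8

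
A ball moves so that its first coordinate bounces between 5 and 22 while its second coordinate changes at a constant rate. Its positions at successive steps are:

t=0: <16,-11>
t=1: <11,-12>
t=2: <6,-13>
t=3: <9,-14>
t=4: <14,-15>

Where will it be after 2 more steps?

<20,-17>

The first coordinate reflects between 5 and 22, moving 5 per step.
  step 5: 14 → 19
  step 6: 19 → 20
The second coordinate changes by -1 each step: at step 6 it is -17.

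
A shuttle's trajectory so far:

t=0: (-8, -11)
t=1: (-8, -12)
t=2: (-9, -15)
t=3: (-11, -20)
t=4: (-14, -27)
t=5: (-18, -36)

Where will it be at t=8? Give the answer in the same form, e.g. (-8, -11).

(-36, -75)

First differences are (+0, -1), (-1, -3), (-2, -5), (-3, -7), (-4, -9); their common second difference is (-1, -2) (constant acceleration).
step 6: (-18, -36) + (-5, -11) → (-23, -47)
step 7: (-23, -47) + (-6, -13) → (-29, -60)
step 8: (-29, -60) + (-7, -15) → (-36, -75)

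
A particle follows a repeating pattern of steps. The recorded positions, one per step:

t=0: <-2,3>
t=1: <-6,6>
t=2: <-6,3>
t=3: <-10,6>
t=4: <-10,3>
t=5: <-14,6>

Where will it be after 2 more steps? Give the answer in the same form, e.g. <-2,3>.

Step-to-step displacements: <-4,+3>, <+0,-3>, <-4,+3>, <+0,-3>, <-4,+3> — a repeating cycle of length 2.
step 6: apply <+0,-3> → <-14,3>
step 7: apply <-4,+3> → <-18,6>

<-18,6>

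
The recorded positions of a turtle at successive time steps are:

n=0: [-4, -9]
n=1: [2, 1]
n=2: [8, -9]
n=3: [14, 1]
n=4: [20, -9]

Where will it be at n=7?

[38, 1]

First: linear, +6 per step → 38 at step 7.
Second: cycles through -9, 1 every 2 steps. Step 7 lands at position 1 of the cycle → 1.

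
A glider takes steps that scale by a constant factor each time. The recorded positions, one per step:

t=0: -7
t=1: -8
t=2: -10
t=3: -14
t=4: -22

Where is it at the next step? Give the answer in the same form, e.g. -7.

The jumps are -1, -2, -4, -8 — a geometric progression with ratio 2.
step 5: -22 − 16 → -38

-38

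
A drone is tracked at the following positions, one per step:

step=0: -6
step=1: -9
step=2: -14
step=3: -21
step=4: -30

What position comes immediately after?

-41

Taking differences between consecutive positions: -3, -5, -7, -9. These grow by -2 each step.
step 5: -30 − 11 → -41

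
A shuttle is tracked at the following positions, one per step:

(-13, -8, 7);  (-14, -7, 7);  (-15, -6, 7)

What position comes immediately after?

Constant displacement of (-1, +1, +0) per step.
step 3: (-15, -6, 7) + (-1, +1, +0) → (-16, -5, 7)

(-16, -5, 7)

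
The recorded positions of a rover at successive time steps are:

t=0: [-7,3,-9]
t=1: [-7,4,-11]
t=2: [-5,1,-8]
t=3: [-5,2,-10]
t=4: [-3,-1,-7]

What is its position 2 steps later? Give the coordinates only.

The moves between consecutive positions are [+0,+1,-2], [+2,-3,+3], [+0,+1,-2], [+2,-3,+3]; they repeat the 2-cycle [[+0,+1,-2], [+2,-3,+3]].
step 5: apply [+0,+1,-2] → [-3,0,-9]
step 6: apply [+2,-3,+3] → [-1,-3,-6]

[-1,-3,-6]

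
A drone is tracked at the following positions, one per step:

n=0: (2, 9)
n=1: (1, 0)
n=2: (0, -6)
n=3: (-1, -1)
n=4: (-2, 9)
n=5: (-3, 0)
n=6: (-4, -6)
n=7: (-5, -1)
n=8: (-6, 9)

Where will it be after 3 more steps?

(-9, -1)

The first coordinate changes by -1 each step, so at step 11 it is 2 + 11·(-1) = -9.
The second coordinate repeats the cycle [9, 0, -6, -1] with period 4; step 11 mod 4 = 3, giving -1.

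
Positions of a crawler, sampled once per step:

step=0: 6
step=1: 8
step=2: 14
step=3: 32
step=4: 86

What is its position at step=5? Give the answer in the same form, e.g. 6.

248

Consecutive displacements +2, +6, +18, +54 scale by a factor of 3 each step.
step 5: 86 + 162 → 248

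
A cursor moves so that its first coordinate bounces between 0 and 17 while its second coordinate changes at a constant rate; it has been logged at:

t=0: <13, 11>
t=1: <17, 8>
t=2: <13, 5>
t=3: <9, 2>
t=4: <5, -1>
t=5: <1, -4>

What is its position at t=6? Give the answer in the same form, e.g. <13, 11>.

<3, -7>

The first coordinate travels 4 per step and bounces off the walls at 0 and 17.
  step 6: 1 → 3
The second coordinate changes by -3 each step: at step 6 it is -7.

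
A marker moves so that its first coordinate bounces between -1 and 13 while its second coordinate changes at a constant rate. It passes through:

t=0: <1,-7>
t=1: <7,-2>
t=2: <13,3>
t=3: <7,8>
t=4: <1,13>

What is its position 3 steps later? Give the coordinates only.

<11,28>

The first coordinate travels 6 per step and bounces off the walls at -1 and 13.
  step 5: 1 → 3
  step 6: 3 → 9
  step 7: 9 → 11
The second coordinate changes by +5 each step: at step 7 it is 28.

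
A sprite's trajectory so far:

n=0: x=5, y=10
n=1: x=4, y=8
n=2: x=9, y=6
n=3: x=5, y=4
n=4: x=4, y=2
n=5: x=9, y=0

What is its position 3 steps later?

x=9, y=-6

X: cycles through 5, 4, 9 every 3 steps. Step 8 lands at position 2 of the cycle → 9.
Y: linear, -2 per step → -6 at step 8.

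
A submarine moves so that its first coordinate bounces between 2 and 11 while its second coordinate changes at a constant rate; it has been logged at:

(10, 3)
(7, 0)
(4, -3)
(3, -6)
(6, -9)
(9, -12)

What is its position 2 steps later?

(7, -18)

The first coordinate reflects between 2 and 11, moving 3 per step.
  step 6: 9 → 10
  step 7: 10 → 7
The second coordinate changes by -3 each step: at step 7 it is -18.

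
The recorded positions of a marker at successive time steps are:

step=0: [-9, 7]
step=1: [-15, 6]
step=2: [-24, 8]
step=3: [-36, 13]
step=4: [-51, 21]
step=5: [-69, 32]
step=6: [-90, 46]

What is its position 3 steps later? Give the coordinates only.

First differences are [-6, -1], [-9, +2], [-12, +5], [-15, +8], [-18, +11], [-21, +14]; their common second difference is [-3, +3] (constant acceleration).
step 7: [-90, 46] + [-24, +17] → [-114, 63]
step 8: [-114, 63] + [-27, +20] → [-141, 83]
step 9: [-141, 83] + [-30, +23] → [-171, 106]

[-171, 106]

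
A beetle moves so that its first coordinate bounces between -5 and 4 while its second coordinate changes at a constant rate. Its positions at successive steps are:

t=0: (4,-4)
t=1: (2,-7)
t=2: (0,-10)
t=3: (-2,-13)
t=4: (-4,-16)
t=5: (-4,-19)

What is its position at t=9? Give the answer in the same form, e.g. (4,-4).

(4,-31)

The first coordinate reflects between -5 and 4, moving 2 per step.
  step 6: -4 → -2
  step 7: -2 → 0
  step 8: 0 → 2
  step 9: 2 → 4
The second coordinate changes by -3 each step: at step 9 it is -31.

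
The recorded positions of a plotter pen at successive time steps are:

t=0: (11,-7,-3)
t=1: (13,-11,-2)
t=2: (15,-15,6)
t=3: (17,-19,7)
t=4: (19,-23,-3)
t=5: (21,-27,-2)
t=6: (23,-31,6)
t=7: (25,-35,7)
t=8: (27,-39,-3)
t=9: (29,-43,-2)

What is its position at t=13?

(37,-59,-2)

The first coordinate changes by +2 each step, so at step 13 it is 11 + 13·(2) = 37.
The second coordinate changes by -4 each step, so at step 13 it is -7 + 13·(-4) = -59.
The third coordinate repeats the cycle [-3, -2, 6, 7] with period 4; step 13 mod 4 = 1, giving -2.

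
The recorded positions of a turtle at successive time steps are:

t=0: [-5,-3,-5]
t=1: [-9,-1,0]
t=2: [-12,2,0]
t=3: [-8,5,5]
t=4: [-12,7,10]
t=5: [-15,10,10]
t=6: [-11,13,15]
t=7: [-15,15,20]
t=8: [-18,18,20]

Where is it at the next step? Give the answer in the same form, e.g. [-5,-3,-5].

Differencing gives [-4,+2,+5], [-3,+3,+0], [+4,+3,+5], [-4,+2,+5], [-3,+3,+0], [+4,+3,+5], [-4,+2,+5], [-3,+3,+0]. This is the pattern [-4,+2,+5], [-3,+3,+0], [+4,+3,+5] repeated.
step 9: apply [+4,+3,+5] → [-14,21,25]

[-14,21,25]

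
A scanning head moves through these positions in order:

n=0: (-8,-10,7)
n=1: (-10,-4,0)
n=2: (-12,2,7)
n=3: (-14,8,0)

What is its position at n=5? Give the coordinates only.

First: linear, -2 per step → -18 at step 5.
Second: linear, +6 per step → 20 at step 5.
Third: cycles through 7, 0 every 2 steps. Step 5 lands at position 1 of the cycle → 0.

(-18,20,0)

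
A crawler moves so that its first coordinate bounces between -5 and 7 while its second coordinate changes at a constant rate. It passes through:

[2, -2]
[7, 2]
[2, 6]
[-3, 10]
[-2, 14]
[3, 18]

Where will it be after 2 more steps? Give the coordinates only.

[1, 26]

The first coordinate reflects between -5 and 7, moving 5 per step.
  step 6: 3 → 6
  step 7: 6 → 1
The second coordinate changes by +4 each step: at step 7 it is 26.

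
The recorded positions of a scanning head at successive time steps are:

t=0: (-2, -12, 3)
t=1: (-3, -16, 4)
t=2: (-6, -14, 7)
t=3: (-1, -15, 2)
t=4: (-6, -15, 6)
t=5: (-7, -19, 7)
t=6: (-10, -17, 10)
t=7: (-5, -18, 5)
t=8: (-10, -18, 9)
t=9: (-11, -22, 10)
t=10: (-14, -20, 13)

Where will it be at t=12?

Step-to-step displacements: (-1, -4, +1), (-3, +2, +3), (+5, -1, -5), (-5, +0, +4), (-1, -4, +1), (-3, +2, +3), (+5, -1, -5), (-5, +0, +4), (-1, -4, +1), (-3, +2, +3) — a repeating cycle of length 4.
step 11: apply (+5, -1, -5) → (-9, -21, 8)
step 12: apply (-5, +0, +4) → (-14, -21, 12)

(-14, -21, 12)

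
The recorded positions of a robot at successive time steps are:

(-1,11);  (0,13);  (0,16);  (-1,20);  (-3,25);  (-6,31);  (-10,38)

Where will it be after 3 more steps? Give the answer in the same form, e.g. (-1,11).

First differences are (+1,+2), (+0,+3), (-1,+4), (-2,+5), (-3,+6), (-4,+7); their common second difference is (-1,+1) (constant acceleration).
step 7: (-10,38) + (-5,+8) → (-15,46)
step 8: (-15,46) + (-6,+9) → (-21,55)
step 9: (-21,55) + (-7,+10) → (-28,65)

(-28,65)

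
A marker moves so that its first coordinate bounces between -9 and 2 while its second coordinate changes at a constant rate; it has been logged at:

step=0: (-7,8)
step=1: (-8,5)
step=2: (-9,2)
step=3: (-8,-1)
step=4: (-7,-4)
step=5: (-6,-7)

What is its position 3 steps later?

(-3,-16)

The first coordinate reflects between -9 and 2, moving 1 per step.
  step 6: -6 → -5
  step 7: -5 → -4
  step 8: -4 → -3
The second coordinate changes by -3 each step: at step 8 it is -16.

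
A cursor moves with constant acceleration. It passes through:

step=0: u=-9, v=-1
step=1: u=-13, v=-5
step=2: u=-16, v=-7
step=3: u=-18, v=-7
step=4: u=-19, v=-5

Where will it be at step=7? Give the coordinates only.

u=-16, v=13

Successive displacements: (-4, -4), (-3, -2), (-2, +0), (-1, +2) — each changes by (+1, +2).
step 5: u=-19, v=-5 + (+0, +4) → u=-19, v=-1
step 6: u=-19, v=-1 + (+1, +6) → u=-18, v=5
step 7: u=-18, v=5 + (+2, +8) → u=-16, v=13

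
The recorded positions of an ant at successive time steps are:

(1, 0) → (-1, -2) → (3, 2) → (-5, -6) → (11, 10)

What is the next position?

(-21, -22)

The jumps are (-2, -2), (+4, +4), (-8, -8), (+16, +16) — a geometric progression with ratio -2.
step 5: (11, 10) + (-32, -32) → (-21, -22)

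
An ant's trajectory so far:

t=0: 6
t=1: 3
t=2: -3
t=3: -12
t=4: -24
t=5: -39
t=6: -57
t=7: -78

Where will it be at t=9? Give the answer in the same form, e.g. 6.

First differences are -3, -6, -9, -12, -15, -18, -21; their common second difference is -3 (constant acceleration).
step 8: -78 − 24 → -102
step 9: -102 − 27 → -129

-129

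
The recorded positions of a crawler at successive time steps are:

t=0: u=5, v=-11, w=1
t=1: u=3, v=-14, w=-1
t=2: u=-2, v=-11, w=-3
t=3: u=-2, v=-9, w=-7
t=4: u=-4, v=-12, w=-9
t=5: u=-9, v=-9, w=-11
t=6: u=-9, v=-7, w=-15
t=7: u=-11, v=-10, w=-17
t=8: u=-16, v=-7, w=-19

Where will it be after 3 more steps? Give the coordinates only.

Differencing gives (-2,-3,-2), (-5,+3,-2), (+0,+2,-4), (-2,-3,-2), (-5,+3,-2), (+0,+2,-4), (-2,-3,-2), (-5,+3,-2). This is the pattern (-2,-3,-2), (-5,+3,-2), (+0,+2,-4) repeated.
step 9: apply (+0,+2,-4) → u=-16, v=-5, w=-23
step 10: apply (-2,-3,-2) → u=-18, v=-8, w=-25
step 11: apply (-5,+3,-2) → u=-23, v=-5, w=-27

u=-23, v=-5, w=-27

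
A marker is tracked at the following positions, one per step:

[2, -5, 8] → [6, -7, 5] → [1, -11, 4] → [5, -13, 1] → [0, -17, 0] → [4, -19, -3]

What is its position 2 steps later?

The moves between consecutive positions are [+4, -2, -3], [-5, -4, -1], [+4, -2, -3], [-5, -4, -1], [+4, -2, -3]; they repeat the 2-cycle [[+4, -2, -3], [-5, -4, -1]].
step 6: apply [-5, -4, -1] → [-1, -23, -4]
step 7: apply [+4, -2, -3] → [3, -25, -7]

[3, -25, -7]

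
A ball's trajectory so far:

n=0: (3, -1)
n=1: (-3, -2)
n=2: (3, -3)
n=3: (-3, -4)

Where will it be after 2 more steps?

First: cycles through 3, -3 every 2 steps. Step 5 lands at position 1 of the cycle → -3.
Second: linear, -1 per step → -6 at step 5.

(-3, -6)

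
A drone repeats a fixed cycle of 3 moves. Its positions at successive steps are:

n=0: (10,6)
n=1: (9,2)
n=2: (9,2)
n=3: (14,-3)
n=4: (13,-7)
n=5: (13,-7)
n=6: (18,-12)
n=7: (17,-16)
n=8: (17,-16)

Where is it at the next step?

(22,-21)

Differencing gives (-1,-4), (+0,+0), (+5,-5), (-1,-4), (+0,+0), (+5,-5), (-1,-4), (+0,+0). This is the pattern (-1,-4), (+0,+0), (+5,-5) repeated.
step 9: apply (+5,-5) → (22,-21)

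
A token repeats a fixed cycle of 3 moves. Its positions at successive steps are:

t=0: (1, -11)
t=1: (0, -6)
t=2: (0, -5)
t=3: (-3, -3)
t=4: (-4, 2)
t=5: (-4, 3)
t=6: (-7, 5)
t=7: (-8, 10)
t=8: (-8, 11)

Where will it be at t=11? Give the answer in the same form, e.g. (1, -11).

(-12, 19)

Step-to-step displacements: (-1, +5), (+0, +1), (-3, +2), (-1, +5), (+0, +1), (-3, +2), (-1, +5), (+0, +1) — a repeating cycle of length 3.
step 9: apply (-3, +2) → (-11, 13)
step 10: apply (-1, +5) → (-12, 18)
step 11: apply (+0, +1) → (-12, 19)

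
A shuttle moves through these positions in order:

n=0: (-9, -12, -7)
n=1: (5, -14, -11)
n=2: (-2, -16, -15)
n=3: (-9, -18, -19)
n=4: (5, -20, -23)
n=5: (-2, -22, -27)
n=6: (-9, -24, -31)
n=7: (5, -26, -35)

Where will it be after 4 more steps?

(-2, -34, -51)

First: cycles through -9, 5, -2 every 3 steps. Step 11 lands at position 2 of the cycle → -2.
Second: linear, -2 per step → -34 at step 11.
Third: linear, -4 per step → -51 at step 11.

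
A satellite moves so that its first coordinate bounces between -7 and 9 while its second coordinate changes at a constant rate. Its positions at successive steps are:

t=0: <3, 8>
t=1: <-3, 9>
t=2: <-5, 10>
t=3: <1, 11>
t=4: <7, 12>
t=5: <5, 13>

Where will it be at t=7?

<-7, 15>

The first coordinate reflects between -7 and 9, moving 6 per step.
  step 6: 5 → -1
  step 7: -1 → -7
The second coordinate changes by +1 each step: at step 7 it is 15.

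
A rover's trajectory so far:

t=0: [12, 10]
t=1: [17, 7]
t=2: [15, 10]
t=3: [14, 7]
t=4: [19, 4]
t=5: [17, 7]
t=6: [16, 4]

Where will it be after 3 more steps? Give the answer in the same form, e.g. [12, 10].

Differencing gives [+5, -3], [-2, +3], [-1, -3], [+5, -3], [-2, +3], [-1, -3]. This is the pattern [+5, -3], [-2, +3], [-1, -3] repeated.
step 7: apply [+5, -3] → [21, 1]
step 8: apply [-2, +3] → [19, 4]
step 9: apply [-1, -3] → [18, 1]

[18, 1]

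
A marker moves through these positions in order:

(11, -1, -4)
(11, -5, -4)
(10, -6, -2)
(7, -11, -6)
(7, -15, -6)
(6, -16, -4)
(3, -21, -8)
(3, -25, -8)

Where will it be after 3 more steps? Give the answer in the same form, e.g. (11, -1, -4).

Differencing gives (+0, -4, +0), (-1, -1, +2), (-3, -5, -4), (+0, -4, +0), (-1, -1, +2), (-3, -5, -4), (+0, -4, +0). This is the pattern (+0, -4, +0), (-1, -1, +2), (-3, -5, -4) repeated.
step 8: apply (-1, -1, +2) → (2, -26, -6)
step 9: apply (-3, -5, -4) → (-1, -31, -10)
step 10: apply (+0, -4, +0) → (-1, -35, -10)

(-1, -35, -10)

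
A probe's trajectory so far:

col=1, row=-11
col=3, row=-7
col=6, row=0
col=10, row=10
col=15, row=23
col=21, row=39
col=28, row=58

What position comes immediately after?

col=36, row=80

First differences are (+2,+4), (+3,+7), (+4,+10), (+5,+13), (+6,+16), (+7,+19); their common second difference is (+1,+3) (constant acceleration).
step 7: col=28, row=58 + (+8,+22) → col=36, row=80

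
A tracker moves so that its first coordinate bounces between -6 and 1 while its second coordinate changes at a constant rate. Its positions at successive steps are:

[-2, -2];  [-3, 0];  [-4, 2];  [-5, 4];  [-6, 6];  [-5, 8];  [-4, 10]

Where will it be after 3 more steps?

[-1, 16]

The first coordinate reflects between -6 and 1, moving 1 per step.
  step 7: -4 → -3
  step 8: -3 → -2
  step 9: -2 → -1
The second coordinate changes by +2 each step: at step 9 it is 16.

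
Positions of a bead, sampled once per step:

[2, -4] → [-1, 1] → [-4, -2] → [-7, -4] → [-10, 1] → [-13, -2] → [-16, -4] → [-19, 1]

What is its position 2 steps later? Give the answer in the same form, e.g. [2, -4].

The first coordinate changes by -3 each step, so at step 9 it is 2 + 9·(-3) = -25.
The second coordinate repeats the cycle [-4, 1, -2] with period 3; step 9 mod 3 = 0, giving -4.

[-25, -4]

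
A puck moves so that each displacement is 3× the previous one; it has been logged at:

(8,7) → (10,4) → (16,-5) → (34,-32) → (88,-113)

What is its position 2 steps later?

(736,-1085)

Consecutive displacements (+2,-3), (+6,-9), (+18,-27), (+54,-81) scale by a factor of 3 each step.
step 5: (88,-113) + (+162,-243) → (250,-356)
step 6: (250,-356) + (+486,-729) → (736,-1085)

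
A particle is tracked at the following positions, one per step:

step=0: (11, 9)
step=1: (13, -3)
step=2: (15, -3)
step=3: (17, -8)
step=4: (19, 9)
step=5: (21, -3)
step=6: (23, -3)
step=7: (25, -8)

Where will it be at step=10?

First: linear, +2 per step → 31 at step 10.
Second: cycles through 9, -3, -3, -8 every 4 steps. Step 10 lands at position 2 of the cycle → -3.

(31, -3)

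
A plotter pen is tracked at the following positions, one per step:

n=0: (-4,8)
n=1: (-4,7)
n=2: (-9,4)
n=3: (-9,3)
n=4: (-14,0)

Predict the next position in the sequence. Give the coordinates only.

(-14,-1)

The moves between consecutive positions are (+0,-1), (-5,-3), (+0,-1), (-5,-3); they repeat the 2-cycle [(+0,-1), (-5,-3)].
step 5: apply (+0,-1) → (-14,-1)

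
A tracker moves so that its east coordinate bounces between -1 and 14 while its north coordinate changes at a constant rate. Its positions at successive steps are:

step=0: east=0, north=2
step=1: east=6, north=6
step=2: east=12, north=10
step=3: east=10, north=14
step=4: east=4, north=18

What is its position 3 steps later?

The east coordinate travels 6 per step and bounces off the walls at -1 and 14.
  step 5: 4 → 0
  step 6: 0 → 6
  step 7: 6 → 12
The north coordinate changes by +4 each step: at step 7 it is 30.

east=12, north=30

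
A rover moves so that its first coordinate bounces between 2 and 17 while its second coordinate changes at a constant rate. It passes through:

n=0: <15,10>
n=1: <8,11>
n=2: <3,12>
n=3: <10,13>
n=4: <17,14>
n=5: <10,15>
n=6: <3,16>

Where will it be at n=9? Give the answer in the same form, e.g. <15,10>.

<12,19>

The first coordinate reflects between 2 and 17, moving 7 per step.
  step 7: 3 → 8
  step 8: 8 → 15
  step 9: 15 → 12
The second coordinate changes by +1 each step: at step 9 it is 19.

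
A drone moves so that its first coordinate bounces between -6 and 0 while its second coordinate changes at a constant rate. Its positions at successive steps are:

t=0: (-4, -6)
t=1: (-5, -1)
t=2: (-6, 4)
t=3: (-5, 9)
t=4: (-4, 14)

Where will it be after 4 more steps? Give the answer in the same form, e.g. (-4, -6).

The first coordinate travels 1 per step and bounces off the walls at -6 and 0.
  step 5: -4 → -3
  step 6: -3 → -2
  step 7: -2 → -1
  step 8: -1 → 0
The second coordinate changes by +5 each step: at step 8 it is 34.

(0, 34)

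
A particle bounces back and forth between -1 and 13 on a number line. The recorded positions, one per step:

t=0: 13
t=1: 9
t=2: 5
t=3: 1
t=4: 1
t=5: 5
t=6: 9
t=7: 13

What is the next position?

The value reflects between -1 and 13, moving 4 per step.
  step 8: 13 → 9

9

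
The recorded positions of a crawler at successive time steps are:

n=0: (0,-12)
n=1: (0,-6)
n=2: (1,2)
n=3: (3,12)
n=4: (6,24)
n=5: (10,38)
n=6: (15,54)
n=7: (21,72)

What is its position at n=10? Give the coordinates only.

(45,138)

Successive displacements: (+0,+6), (+1,+8), (+2,+10), (+3,+12), (+4,+14), (+5,+16), (+6,+18) — each changes by (+1,+2).
step 8: (21,72) + (+7,+20) → (28,92)
step 9: (28,92) + (+8,+22) → (36,114)
step 10: (36,114) + (+9,+24) → (45,138)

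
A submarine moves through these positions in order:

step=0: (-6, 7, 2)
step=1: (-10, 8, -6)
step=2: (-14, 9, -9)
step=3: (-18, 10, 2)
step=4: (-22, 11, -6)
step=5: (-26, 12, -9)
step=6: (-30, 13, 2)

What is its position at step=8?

First: linear, -4 per step → -38 at step 8.
Second: linear, +1 per step → 15 at step 8.
Third: cycles through 2, -6, -9 every 3 steps. Step 8 lands at position 2 of the cycle → -9.

(-38, 15, -9)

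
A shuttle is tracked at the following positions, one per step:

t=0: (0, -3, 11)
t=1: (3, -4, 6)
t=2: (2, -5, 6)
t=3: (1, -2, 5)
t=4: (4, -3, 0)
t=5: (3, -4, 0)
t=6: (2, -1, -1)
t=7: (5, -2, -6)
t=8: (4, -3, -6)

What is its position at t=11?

(5, -2, -12)

Step-to-step displacements: (+3, -1, -5), (-1, -1, +0), (-1, +3, -1), (+3, -1, -5), (-1, -1, +0), (-1, +3, -1), (+3, -1, -5), (-1, -1, +0) — a repeating cycle of length 3.
step 9: apply (-1, +3, -1) → (3, 0, -7)
step 10: apply (+3, -1, -5) → (6, -1, -12)
step 11: apply (-1, -1, +0) → (5, -2, -12)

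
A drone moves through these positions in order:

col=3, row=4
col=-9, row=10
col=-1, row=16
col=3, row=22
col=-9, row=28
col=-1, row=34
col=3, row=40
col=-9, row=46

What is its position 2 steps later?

Col: cycles through 3, -9, -1 every 3 steps. Step 9 lands at position 0 of the cycle → 3.
Row: linear, +6 per step → 58 at step 9.

col=3, row=58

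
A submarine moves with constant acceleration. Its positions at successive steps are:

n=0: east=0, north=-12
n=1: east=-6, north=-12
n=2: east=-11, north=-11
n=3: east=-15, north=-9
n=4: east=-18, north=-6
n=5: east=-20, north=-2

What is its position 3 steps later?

Successive displacements: (-6, +0), (-5, +1), (-4, +2), (-3, +3), (-2, +4) — each changes by (+1, +1).
step 6: east=-20, north=-2 + (-1, +5) → east=-21, north=3
step 7: east=-21, north=3 + (+0, +6) → east=-21, north=9
step 8: east=-21, north=9 + (+1, +7) → east=-20, north=16

east=-20, north=16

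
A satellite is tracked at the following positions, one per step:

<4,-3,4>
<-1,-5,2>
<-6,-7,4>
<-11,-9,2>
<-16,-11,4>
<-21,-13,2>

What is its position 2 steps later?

First: linear, -5 per step → -31 at step 7.
Second: linear, -2 per step → -17 at step 7.
Third: cycles through 4, 2 every 2 steps. Step 7 lands at position 1 of the cycle → 2.

<-31,-17,2>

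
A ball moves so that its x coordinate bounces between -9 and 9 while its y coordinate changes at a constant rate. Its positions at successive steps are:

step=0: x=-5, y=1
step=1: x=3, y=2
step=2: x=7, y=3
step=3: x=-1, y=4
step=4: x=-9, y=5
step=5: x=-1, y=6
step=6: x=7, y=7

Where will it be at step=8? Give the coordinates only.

x=-5, y=9

The x coordinate travels 8 per step and bounces off the walls at -9 and 9.
  step 7: 7 → 3
  step 8: 3 → -5
The y coordinate changes by +1 each step: at step 8 it is 9.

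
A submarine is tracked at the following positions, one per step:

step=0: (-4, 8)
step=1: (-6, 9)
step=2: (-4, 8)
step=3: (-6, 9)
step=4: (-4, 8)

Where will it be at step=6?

Consecutive displacements (-2, +1), (+2, -1), (-2, +1), (+2, -1) scale by a factor of -1 each step.
step 5: (-4, 8) + (-2, +1) → (-6, 9)
step 6: (-6, 9) + (+2, -1) → (-4, 8)

(-4, 8)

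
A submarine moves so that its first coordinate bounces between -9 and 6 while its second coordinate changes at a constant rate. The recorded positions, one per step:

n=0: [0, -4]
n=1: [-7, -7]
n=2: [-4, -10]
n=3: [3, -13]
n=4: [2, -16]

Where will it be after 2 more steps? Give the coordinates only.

[-6, -22]

The first coordinate reflects between -9 and 6, moving 7 per step.
  step 5: 2 → -5
  step 6: -5 → -6
The second coordinate changes by -3 each step: at step 6 it is -22.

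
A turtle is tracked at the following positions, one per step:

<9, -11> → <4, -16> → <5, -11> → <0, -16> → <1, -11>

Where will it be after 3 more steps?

<-8, -16>

Step-to-step displacements: <-5, -5>, <+1, +5>, <-5, -5>, <+1, +5> — a repeating cycle of length 2.
step 5: apply <-5, -5> → <-4, -16>
step 6: apply <+1, +5> → <-3, -11>
step 7: apply <-5, -5> → <-8, -16>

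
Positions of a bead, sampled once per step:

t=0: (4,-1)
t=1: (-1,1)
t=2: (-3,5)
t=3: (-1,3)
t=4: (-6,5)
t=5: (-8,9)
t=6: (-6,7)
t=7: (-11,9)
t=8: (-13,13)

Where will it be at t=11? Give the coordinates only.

The moves between consecutive positions are (-5,+2), (-2,+4), (+2,-2), (-5,+2), (-2,+4), (+2,-2), (-5,+2), (-2,+4); they repeat the 3-cycle [(-5,+2), (-2,+4), (+2,-2)].
step 9: apply (+2,-2) → (-11,11)
step 10: apply (-5,+2) → (-16,13)
step 11: apply (-2,+4) → (-18,17)

(-18,17)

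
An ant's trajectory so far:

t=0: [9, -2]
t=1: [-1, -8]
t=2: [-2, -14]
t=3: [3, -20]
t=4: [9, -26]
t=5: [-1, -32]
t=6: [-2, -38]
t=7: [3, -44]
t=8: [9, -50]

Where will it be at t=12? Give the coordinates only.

[9, -74]

First: cycles through 9, -1, -2, 3 every 4 steps. Step 12 lands at position 0 of the cycle → 9.
Second: linear, -6 per step → -74 at step 12.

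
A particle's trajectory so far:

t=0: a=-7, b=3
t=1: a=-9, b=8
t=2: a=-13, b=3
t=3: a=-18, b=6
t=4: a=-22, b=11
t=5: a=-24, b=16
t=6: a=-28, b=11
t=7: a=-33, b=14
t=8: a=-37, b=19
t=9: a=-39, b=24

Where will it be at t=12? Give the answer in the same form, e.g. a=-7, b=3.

Step-to-step displacements: (-2,+5), (-4,-5), (-5,+3), (-4,+5), (-2,+5), (-4,-5), (-5,+3), (-4,+5), (-2,+5) — a repeating cycle of length 4.
step 10: apply (-4,-5) → a=-43, b=19
step 11: apply (-5,+3) → a=-48, b=22
step 12: apply (-4,+5) → a=-52, b=27

a=-52, b=27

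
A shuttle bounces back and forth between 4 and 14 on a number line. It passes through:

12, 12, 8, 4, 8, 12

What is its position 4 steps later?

8

The value travels 4 per step and bounces off the walls at 4 and 14.
  step 6: 12 → 12
  step 7: 12 → 8
  step 8: 8 → 4
  step 9: 4 → 8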